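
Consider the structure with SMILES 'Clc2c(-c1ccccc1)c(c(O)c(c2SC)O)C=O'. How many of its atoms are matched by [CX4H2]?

The query [CX4H2] means: sp3 carbon (X4) with exactly two hydrogens.
Check the 19 heavy atoms by environment: 7× c (aromatic, H0, X3) → no; 5× c (aromatic, H1, X3) → no; 2× O (H1, X2) → no; 1× Cl (H0, X1) → no; 1× C (H1, X3) → no; 1× O (H0, X1) → no; 1× S (H0, X2) → no; 1× C (H3, X4) → no.
No environment satisfies the query, so 0 matching atoms.

0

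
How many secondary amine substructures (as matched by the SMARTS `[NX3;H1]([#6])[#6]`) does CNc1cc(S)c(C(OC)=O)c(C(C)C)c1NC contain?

2

[NX3;H1]([#6])[#6] is the SMARTS for a secondary amine: a trivalent nitrogen with one H, bonded to two carbons.
The molecule carries 2 separate instances of an N-methylamino group (-NHCH3) meeting every constraint; each maps to a distinct set of atoms, giving 2 matches.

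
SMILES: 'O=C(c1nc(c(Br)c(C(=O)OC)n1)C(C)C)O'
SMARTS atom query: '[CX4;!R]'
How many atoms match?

4

The query [CX4;!R] means: aliphatic carbon with four total connections, not in a ring.
Check the 17 heavy atoms by environment: 2× n (aromatic, X2, in 6-ring) → no; 4× c (aromatic, X3, in 6-ring) → no; 4× C (X4, acyclic) → match; 2× C (X3, acyclic) → no; 2× O (X1, acyclic) → no; 2× O (X2, acyclic) → no; 1× Br (X1, acyclic) → no.
That gives 4 matching atoms.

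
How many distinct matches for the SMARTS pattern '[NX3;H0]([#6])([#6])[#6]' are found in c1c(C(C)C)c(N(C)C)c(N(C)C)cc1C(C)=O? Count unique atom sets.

2

[NX3;H0]([#6])([#6])[#6] is the SMARTS for a tertiary amine: a trivalent nitrogen with no H, bonded to three carbons.
The molecule carries 2 separate instances of a dimethylamino group (-N(CH3)2) meeting every constraint; each maps to a distinct set of atoms, giving 2 matches.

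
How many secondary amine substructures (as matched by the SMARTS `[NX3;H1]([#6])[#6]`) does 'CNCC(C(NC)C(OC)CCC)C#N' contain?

2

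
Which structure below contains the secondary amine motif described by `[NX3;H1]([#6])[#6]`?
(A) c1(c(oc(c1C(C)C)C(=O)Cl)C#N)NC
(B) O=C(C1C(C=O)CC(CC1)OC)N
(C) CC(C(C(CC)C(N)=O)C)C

[NX3;H1]([#6])[#6] describes a trivalent nitrogen with one H, bonded to two carbons (a secondary amine).
(A) contains an N-methylamino group (-NHCH3), which satisfies every atom and bond constraint.
(B) has a primary amide (-C(=O)NH2) but the -C(=O)NH2 nitrogen has H2, not H1.
(C) has a primary amide (-C(=O)NH2) but the -C(=O)NH2 nitrogen has H2, not H1.
So the answer is (A).

A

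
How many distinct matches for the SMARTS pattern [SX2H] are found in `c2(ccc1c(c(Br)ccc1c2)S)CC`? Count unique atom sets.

1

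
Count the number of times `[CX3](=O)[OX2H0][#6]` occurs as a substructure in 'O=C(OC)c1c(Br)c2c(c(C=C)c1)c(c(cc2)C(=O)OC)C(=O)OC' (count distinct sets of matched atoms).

[CX3](=O)[OX2H0][#6] is the SMARTS for an ester: a carbonyl carbon bonded to an oxygen that is itself bonded to carbon (no H on that O).
The molecule carries 3 separate instances of a methyl-ester group (-C(=O)OCH3) meeting every constraint; each maps to a distinct set of atoms, giving 3 matches.

3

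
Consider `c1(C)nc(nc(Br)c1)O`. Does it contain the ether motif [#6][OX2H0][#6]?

No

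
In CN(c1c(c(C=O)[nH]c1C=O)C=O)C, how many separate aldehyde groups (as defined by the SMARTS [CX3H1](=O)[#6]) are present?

[CX3H1](=O)[#6] is the SMARTS for an aldehyde: an sp2 carbon with one H, double-bonded to O and single-bonded to carbon.
The molecule carries 3 separate instances of an aldehyde (-CHO) meeting every constraint; each maps to a distinct set of atoms, giving 3 matches.

3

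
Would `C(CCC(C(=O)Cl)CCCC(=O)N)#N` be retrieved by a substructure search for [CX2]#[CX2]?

No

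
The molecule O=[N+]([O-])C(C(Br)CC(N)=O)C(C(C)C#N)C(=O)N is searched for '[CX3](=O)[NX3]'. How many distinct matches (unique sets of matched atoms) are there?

2

[CX3](=O)[NX3] is the SMARTS for an amide: a carbonyl carbon bonded to a trivalent nitrogen.
The molecule carries 2 separate instances of a primary amide (-C(=O)NH2) meeting every constraint; each maps to a distinct set of atoms, giving 2 matches.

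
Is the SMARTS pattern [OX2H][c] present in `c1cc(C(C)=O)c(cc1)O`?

Yes

The pattern [OX2H][c] describes a hydroxyl oxygen attached to an aromatic carbon — a phenol.
The molecule carries a hydroxyl group (-OH), whose atoms satisfy every constraint of the query, so the pattern matches.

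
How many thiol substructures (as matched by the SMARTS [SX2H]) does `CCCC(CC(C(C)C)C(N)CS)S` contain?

2

[SX2H] is the SMARTS for a thiol: an aliphatic sulfur with two connections, one being H.
The molecule carries 2 separate instances of a thiol (-SH) meeting every constraint; each maps to a distinct set of atoms, giving 2 matches.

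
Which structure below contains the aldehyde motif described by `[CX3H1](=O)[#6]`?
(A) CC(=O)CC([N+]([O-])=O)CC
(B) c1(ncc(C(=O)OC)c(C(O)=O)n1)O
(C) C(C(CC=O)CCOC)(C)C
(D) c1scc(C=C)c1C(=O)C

C

[CX3H1](=O)[#6] describes an sp2 carbon with one H, double-bonded to O and single-bonded to carbon (an aldehyde).
(A) has an acetyl/ketone group (-C(=O)CH3) but the carbonyl carbon has H0 (two carbon neighbours), not H1.
(B) has a methyl-ester group (-C(=O)OCH3) but the carbonyl carbon has H0, not H1.
(C) contains an aldehyde (-CHO), which satisfies every atom and bond constraint.
(D) has an acetyl/ketone group (-C(=O)CH3) but the carbonyl carbon has H0 (two carbon neighbours), not H1.
So the answer is (C).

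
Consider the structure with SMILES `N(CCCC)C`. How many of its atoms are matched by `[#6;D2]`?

3

Check the 6 heavy atoms by environment: 3× C (D2) → match; 1× N (D2) → no; 2× C (D1) → no.
That gives 3 matching atoms.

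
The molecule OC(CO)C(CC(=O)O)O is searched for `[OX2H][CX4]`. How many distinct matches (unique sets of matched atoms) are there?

3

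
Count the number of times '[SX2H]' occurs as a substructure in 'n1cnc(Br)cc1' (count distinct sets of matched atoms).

0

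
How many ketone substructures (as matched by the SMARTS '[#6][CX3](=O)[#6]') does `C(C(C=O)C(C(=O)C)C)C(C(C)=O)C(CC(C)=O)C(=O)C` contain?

4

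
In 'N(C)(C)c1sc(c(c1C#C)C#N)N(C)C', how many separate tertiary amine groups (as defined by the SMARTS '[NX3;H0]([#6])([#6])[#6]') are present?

[NX3;H0]([#6])([#6])[#6] is the SMARTS for a tertiary amine: a trivalent nitrogen with no H, bonded to three carbons.
The molecule carries 2 separate instances of a dimethylamino group (-N(CH3)2) meeting every constraint; each maps to a distinct set of atoms, giving 2 matches.

2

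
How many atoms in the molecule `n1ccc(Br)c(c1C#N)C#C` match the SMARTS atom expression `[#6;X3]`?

5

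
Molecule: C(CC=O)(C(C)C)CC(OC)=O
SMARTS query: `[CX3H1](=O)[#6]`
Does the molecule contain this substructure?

Yes

The pattern [CX3H1](=O)[#6] describes an sp2 carbon with one H, double-bonded to O and single-bonded to carbon — an aldehyde.
The molecule carries an aldehyde (-CHO), whose atoms satisfy every constraint of the query, so the pattern matches.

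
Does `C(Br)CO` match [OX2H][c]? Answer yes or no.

The pattern [OX2H][c] describes a hydroxyl oxygen attached to an aromatic carbon — a phenol.
The closest candidate here is a hydroxyl group (-OH), but the -OH is on an aliphatic carbon, not an aromatic c. No other fragment satisfies the full query, so there is no match.

No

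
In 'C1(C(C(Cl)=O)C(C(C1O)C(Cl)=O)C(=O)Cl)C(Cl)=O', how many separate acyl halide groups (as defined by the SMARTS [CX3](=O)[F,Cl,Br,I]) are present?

4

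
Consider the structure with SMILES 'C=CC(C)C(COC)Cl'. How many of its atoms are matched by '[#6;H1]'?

3

The query [#6;H1] means: any carbon bearing exactly one hydrogen.
Check the 9 heavy atoms by environment: 2× C (H2) → no; 3× C (H1) → match; 2× C (H3) → no; 1× Cl (H0) → no; 1× O (H0) → no.
That gives 3 matching atoms.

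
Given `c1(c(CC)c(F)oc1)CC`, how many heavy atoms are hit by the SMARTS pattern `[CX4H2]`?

2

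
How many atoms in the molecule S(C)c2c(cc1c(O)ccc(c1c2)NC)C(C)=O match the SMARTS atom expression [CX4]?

The query [CX4] means: C with X4: aliphatic carbon with exactly 4 total connections (bonds + H).
Check the 18 heavy atoms by environment: 10× c (aromatic, X3) → no; 1× S (X2) → no; 3× C (X4) → match; 1× N (X3) → no; 1× C (X3) → no; 1× O (X1) → no; 1× O (X2) → no.
That gives 3 matching atoms.

3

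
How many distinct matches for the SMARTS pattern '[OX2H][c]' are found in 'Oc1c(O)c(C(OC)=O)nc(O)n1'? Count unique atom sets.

[OX2H][c] is the SMARTS for a phenol: a hydroxyl oxygen attached to an aromatic carbon.
The molecule carries 3 separate instances of a hydroxyl group (-OH) meeting every constraint; each maps to a distinct set of atoms, giving 3 matches.

3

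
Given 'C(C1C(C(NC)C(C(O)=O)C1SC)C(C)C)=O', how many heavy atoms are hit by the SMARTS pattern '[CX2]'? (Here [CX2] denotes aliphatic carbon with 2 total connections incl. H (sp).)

0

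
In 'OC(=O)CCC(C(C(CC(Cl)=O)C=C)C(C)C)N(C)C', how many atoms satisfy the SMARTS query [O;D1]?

Check the 20 heavy atoms by environment: 4× C (D2) → no; 6× C (D3) → no; 3× O (D1) → match; 5× C (D1) → no; 1× N (D3) → no; 1× Cl (D1) → no.
That gives 3 matching atoms.

3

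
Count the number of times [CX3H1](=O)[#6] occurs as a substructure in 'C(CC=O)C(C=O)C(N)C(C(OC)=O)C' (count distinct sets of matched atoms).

[CX3H1](=O)[#6] is the SMARTS for an aldehyde: an sp2 carbon with one H, double-bonded to O and single-bonded to carbon.
The molecule carries 2 separate instances of an aldehyde (-CHO) meeting every constraint; each maps to a distinct set of atoms, giving 2 matches.

2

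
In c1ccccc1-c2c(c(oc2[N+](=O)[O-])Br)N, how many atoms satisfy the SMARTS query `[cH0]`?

5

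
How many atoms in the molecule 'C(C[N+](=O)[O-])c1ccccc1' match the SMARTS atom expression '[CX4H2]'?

The query [CX4H2] means: sp3 carbon (X4) with exactly two hydrogens.
Check the 11 heavy atoms by environment: 2× C (H2, X4) → match; 1× N (charge +1, H0, X3) → no; 1× O (charge -1, H0, X1) → no; 1× O (H0, X1) → no; 1× c (aromatic, H0, X3) → no; 5× c (aromatic, H1, X3) → no.
That gives 2 matching atoms.

2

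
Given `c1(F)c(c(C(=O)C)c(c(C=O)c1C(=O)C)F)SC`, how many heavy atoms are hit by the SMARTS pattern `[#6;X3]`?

9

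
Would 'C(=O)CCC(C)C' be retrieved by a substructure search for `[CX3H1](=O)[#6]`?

The pattern [CX3H1](=O)[#6] describes an sp2 carbon with one H, double-bonded to O and single-bonded to carbon — an aldehyde.
The molecule carries an aldehyde (-CHO), whose atoms satisfy every constraint of the query, so the pattern matches.

Yes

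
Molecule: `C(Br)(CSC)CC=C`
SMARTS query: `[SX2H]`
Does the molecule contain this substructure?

No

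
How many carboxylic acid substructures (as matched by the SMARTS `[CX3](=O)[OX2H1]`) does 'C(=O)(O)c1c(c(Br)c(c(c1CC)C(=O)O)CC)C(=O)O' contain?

3

[CX3](=O)[OX2H1] is the SMARTS for a carboxylic acid: an sp2 carbon double-bonded to O and single-bonded to an -OH oxygen.
The molecule carries 3 separate instances of a carboxylic acid group (-C(=O)OH) meeting every constraint; each maps to a distinct set of atoms, giving 3 matches.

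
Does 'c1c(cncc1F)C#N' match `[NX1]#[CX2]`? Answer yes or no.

Yes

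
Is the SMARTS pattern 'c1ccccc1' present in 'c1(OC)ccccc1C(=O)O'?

Yes

The pattern c1ccccc1 describes six aromatic carbons in a ring — a benzene ring.
The required atom environment is present in the molecule, so the pattern matches.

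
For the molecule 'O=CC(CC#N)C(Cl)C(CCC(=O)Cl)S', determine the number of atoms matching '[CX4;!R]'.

6

The query [CX4;!R] means: aliphatic carbon with four total connections, not in a ring.
Check the 15 heavy atoms by environment: 6× C (X4, acyclic) → match; 2× C (X3, acyclic) → no; 2× O (X1, acyclic) → no; 2× Cl (X1, acyclic) → no; 1× S (X2, acyclic) → no; 1× C (X2, acyclic) → no; 1× N (X1, acyclic) → no.
That gives 6 matching atoms.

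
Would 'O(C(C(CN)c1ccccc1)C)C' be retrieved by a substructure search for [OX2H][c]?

No

The pattern [OX2H][c] describes a hydroxyl oxygen attached to an aromatic carbon — a phenol.
The closest candidate here is a methoxy ether (-OCH3), but the oxygen has H0, not H1. No other fragment satisfies the full query, so there is no match.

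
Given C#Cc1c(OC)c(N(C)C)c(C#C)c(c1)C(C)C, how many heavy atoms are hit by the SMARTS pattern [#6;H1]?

Check the 18 heavy atoms by environment: 5× c (aromatic, H0) → no; 1× c (aromatic, H1) → match; 2× C (H0) → no; 3× C (H1) → match; 1× O (H0) → no; 5× C (H3) → no; 1× N (H0) → no.
Summing the matching environments: 1 + 3 = 4 matching atoms.

4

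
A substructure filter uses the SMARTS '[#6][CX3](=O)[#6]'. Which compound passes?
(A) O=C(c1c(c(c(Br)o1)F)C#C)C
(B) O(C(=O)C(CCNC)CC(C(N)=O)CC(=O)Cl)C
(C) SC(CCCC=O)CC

A

[#6][CX3](=O)[#6] describes a carbonyl carbon (no H) flanked by two carbons (a ketone).
(A) contains an acetyl/ketone group (-C(=O)CH3), which satisfies every atom and bond constraint.
(B) has a methyl-ester group (-C(=O)OCH3) but one neighbour of the carbonyl carbon is O, not C.
(C) has an aldehyde (-CHO) but the carbonyl carbon has H1, so it is not flanked by two carbons.
So the answer is (A).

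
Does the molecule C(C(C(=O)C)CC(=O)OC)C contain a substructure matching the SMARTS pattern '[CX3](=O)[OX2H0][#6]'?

The pattern [CX3](=O)[OX2H0][#6] describes a carbonyl carbon bonded to an oxygen that is itself bonded to carbon (no H on that O) — an ester.
The molecule carries a methyl-ester group (-C(=O)OCH3), whose atoms satisfy every constraint of the query, so the pattern matches.

Yes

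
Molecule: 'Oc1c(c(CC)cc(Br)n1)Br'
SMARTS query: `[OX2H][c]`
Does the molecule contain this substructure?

Yes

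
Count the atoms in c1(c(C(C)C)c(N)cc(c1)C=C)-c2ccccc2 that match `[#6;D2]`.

The query [#6;D2] means: any carbon bonded to exactly two heavy atoms.
Check the 18 heavy atoms by environment: 7× c (aromatic, D2) → match; 5× c (aromatic, D3) → no; 1× N (D1) → no; 1× C (D2) → match; 3× C (D1) → no; 1× C (D3) → no.
Summing the matching environments: 7 + 1 = 8 matching atoms.

8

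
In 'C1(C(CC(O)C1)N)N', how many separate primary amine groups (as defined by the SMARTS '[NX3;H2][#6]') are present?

[NX3;H2][#6] is the SMARTS for a primary amine: a trivalent nitrogen with two H attached to carbon.
The molecule carries 2 separate instances of a primary amino group (-NH2) meeting every constraint; each maps to a distinct set of atoms, giving 2 matches.

2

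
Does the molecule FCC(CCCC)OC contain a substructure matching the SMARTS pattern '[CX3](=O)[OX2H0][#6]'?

No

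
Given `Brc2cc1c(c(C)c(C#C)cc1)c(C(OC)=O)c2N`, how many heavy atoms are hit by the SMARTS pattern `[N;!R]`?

1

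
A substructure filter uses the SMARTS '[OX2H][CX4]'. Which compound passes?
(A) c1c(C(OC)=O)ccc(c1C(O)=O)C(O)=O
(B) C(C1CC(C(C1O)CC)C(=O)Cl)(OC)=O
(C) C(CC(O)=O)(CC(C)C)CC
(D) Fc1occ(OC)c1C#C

[OX2H][CX4] describes a hydroxyl oxygen bound to an sp3 (X4) carbon (an aliphatic alcohol).
(A) has a carboxylic acid group (-C(=O)OH) but the -OH is on a CX3 carbonyl carbon, not a CX4 carbon.
(B) contains a hydroxyl group (-OH), which satisfies every atom and bond constraint.
(C) has a carboxylic acid group (-C(=O)OH) but the -OH is on a CX3 carbonyl carbon, not a CX4 carbon.
(D) has a methoxy ether (-OCH3) but the oxygen has H0 (ether), not H1.
So the answer is (B).

B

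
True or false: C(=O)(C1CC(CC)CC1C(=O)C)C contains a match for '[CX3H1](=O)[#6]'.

False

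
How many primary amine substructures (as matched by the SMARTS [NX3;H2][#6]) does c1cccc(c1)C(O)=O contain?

0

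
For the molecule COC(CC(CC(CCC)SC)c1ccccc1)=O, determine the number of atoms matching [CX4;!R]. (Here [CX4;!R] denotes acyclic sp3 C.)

9

The query [CX4;!R] means: aliphatic carbon with four total connections, not in a ring.
Check the 19 heavy atoms by environment: 9× C (X4, acyclic) → match; 6× c (aromatic, X3, in 6-ring) → no; 1× S (X2, acyclic) → no; 1× C (X3, acyclic) → no; 1× O (X1, acyclic) → no; 1× O (X2, acyclic) → no.
That gives 9 matching atoms.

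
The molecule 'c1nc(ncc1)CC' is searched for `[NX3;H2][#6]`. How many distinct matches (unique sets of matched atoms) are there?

0

[NX3;H2][#6] is the SMARTS for a primary amine: a trivalent nitrogen with two H attached to carbon.
No fragment in the molecule satisfies every constraint, giving 0 matches.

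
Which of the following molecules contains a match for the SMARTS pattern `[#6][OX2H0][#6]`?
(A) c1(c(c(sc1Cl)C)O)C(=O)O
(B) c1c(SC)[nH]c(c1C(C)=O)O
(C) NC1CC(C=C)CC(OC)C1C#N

[#6][OX2H0][#6] describes an aliphatic oxygen bridging two carbons with no H on the oxygen (an ether).
(A) has a hydroxyl group (-OH) but the oxygen has H1, not H0 bridging two carbons.
(B) has a hydroxyl group (-OH) but the oxygen has H1, not H0 bridging two carbons.
(C) contains a methoxy ether (-OCH3), which satisfies every atom and bond constraint.
So the answer is (C).

C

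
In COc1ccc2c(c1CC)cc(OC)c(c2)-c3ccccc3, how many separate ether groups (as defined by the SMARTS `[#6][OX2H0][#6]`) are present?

[#6][OX2H0][#6] is the SMARTS for an ether: an aliphatic oxygen bridging two carbons with no H on the oxygen.
The molecule carries 2 separate instances of a methoxy ether (-OCH3) meeting every constraint; each maps to a distinct set of atoms, giving 2 matches.

2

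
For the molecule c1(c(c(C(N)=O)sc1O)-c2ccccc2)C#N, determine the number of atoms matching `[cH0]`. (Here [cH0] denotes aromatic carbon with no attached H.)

5

The query [cH0] means: aromatic carbon with no attached hydrogen (substituted or ring-fusion).
Check the 17 heavy atoms by environment: 1× s (aromatic, H0) → no; 5× c (aromatic, H0) → match; 2× C (H0) → no; 1× N (H0) → no; 1× O (H1) → no; 1× O (H0) → no; 1× N (H2) → no; 5× c (aromatic, H1) → no.
That gives 5 matching atoms.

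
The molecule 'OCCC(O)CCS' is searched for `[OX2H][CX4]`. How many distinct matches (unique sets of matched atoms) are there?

2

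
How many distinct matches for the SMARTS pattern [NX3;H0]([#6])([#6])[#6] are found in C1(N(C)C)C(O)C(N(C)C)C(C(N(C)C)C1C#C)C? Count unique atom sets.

3

[NX3;H0]([#6])([#6])[#6] is the SMARTS for a tertiary amine: a trivalent nitrogen with no H, bonded to three carbons.
The molecule carries 3 separate instances of a dimethylamino group (-N(CH3)2) meeting every constraint; each maps to a distinct set of atoms, giving 3 matches.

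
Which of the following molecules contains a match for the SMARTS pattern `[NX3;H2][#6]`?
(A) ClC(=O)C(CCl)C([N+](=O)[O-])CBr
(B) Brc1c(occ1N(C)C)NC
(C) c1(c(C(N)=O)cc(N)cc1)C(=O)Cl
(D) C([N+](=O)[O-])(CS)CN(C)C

C

[NX3;H2][#6] describes a trivalent nitrogen with two H attached to carbon (a primary amine).
(A) has a nitro group (-[N+](=O)[O-]) but the nitrogen is [N+] with no H, not NX3H2.
(B) has a dimethylamino group (-N(CH3)2) but the nitrogen has H0, not H2.
(C) contains a primary amino group (-NH2), which satisfies every atom and bond constraint.
(D) has a nitro group (-[N+](=O)[O-]) but the nitrogen is [N+] with no H, not NX3H2.
So the answer is (C).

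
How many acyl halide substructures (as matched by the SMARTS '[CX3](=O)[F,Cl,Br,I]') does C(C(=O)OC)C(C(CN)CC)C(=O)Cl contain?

1

[CX3](=O)[F,Cl,Br,I] is the SMARTS for an acyl halide: a carbonyl carbon bonded to a halogen.
Exactly one fragment in the molecule meets all constraints, giving 1 match.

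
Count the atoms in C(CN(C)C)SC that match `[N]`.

The query [N] means: uppercase N matches aliphatic (non-aromatic) nitrogen only.
Check the 7 heavy atoms by environment: 5× C → no; 1× N → match; 1× S → no.
That gives 1 matching atom.

1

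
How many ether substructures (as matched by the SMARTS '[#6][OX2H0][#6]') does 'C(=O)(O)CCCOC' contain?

[#6][OX2H0][#6] is the SMARTS for an ether: an aliphatic oxygen bridging two carbons with no H on the oxygen.
Exactly one fragment in the molecule meets all constraints, giving 1 match.

1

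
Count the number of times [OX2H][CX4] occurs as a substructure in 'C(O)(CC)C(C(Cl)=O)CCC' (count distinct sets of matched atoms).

[OX2H][CX4] is the SMARTS for an aliphatic alcohol: a hydroxyl oxygen bound to an sp3 (X4) carbon.
Exactly one fragment in the molecule meets all constraints, giving 1 match.

1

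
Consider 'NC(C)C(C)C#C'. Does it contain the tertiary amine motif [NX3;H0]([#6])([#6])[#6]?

No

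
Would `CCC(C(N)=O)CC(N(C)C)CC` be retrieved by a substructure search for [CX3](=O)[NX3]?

The pattern [CX3](=O)[NX3] describes a carbonyl carbon bonded to a trivalent nitrogen — an amide.
The molecule carries a primary amide (-C(=O)NH2), whose atoms satisfy every constraint of the query, so the pattern matches.

Yes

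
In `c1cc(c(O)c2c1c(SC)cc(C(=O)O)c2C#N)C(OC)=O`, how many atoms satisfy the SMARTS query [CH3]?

2

The query [CH3] means: aliphatic carbon with exactly three hydrogens.
Check the 22 heavy atoms by environment: 7× c (aromatic, H0) → no; 3× c (aromatic, H1) → no; 3× C (H0) → no; 3× O (H0) → no; 2× O (H1) → no; 1× S (H0) → no; 2× C (H3) → match; 1× N (H0) → no.
That gives 2 matching atoms.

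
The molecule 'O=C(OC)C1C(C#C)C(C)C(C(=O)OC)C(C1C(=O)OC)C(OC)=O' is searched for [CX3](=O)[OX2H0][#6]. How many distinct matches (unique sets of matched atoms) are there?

[CX3](=O)[OX2H0][#6] is the SMARTS for an ester: a carbonyl carbon bonded to an oxygen that is itself bonded to carbon (no H on that O).
The molecule carries 4 separate instances of a methyl-ester group (-C(=O)OCH3) meeting every constraint; each maps to a distinct set of atoms, giving 4 matches.

4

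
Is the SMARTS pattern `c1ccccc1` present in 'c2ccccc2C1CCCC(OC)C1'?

Yes

The pattern c1ccccc1 describes six aromatic carbons in a ring — a benzene ring.
The molecule carries a phenyl ring, whose atoms satisfy every constraint of the query, so the pattern matches.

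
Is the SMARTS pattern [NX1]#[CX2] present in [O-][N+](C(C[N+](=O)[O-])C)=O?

No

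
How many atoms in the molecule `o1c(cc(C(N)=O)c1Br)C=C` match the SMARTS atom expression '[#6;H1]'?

2

The query [#6;H1] means: any carbon bearing exactly one hydrogen.
Check the 11 heavy atoms by environment: 1× o (aromatic, H0) → no; 3× c (aromatic, H0) → no; 1× c (aromatic, H1) → match; 1× C (H1) → match; 1× C (H2) → no; 1× C (H0) → no; 1× O (H0) → no; 1× N (H2) → no; 1× Br (H0) → no.
Summing the matching environments: 1 + 1 = 2 matching atoms.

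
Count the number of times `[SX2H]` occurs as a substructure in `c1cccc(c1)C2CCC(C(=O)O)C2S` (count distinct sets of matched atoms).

[SX2H] is the SMARTS for a thiol: an aliphatic sulfur with two connections, one being H.
Exactly one fragment in the molecule meets all constraints, giving 1 match.

1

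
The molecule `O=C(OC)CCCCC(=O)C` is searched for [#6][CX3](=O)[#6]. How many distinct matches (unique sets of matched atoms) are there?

1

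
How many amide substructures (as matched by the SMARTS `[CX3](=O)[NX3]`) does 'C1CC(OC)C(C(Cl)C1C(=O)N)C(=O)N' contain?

[CX3](=O)[NX3] is the SMARTS for an amide: a carbonyl carbon bonded to a trivalent nitrogen.
The molecule carries 2 separate instances of a primary amide (-C(=O)NH2) meeting every constraint; each maps to a distinct set of atoms, giving 2 matches.

2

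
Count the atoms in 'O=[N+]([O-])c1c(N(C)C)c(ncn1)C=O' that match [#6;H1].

2

Check the 14 heavy atoms by environment: 2× n (aromatic, H0) → no; 1× c (aromatic, H1) → match; 3× c (aromatic, H0) → no; 1× C (H1) → match; 2× O (H0) → no; 1× N (H0) → no; 2× C (H3) → no; 1× N (charge +1, H0) → no; 1× O (charge -1, H0) → no.
Summing the matching environments: 1 + 1 = 2 matching atoms.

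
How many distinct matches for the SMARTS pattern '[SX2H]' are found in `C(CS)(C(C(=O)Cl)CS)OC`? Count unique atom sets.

2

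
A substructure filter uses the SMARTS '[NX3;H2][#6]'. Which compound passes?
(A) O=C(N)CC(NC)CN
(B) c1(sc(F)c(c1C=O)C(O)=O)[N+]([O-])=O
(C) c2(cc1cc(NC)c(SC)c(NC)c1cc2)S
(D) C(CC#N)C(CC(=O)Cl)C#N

A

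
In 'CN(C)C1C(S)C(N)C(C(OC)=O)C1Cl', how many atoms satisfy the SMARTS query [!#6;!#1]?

6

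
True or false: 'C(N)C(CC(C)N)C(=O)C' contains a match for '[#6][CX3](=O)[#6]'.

True

The pattern [#6][CX3](=O)[#6] describes a carbonyl carbon (no H) flanked by two carbons — a ketone.
The molecule carries an acetyl/ketone group (-C(=O)CH3), whose atoms satisfy every constraint of the query, so the pattern matches.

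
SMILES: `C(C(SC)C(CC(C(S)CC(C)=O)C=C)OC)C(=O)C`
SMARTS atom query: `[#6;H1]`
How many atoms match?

5

Check the 20 heavy atoms by environment: 4× C (H2) → no; 5× C (H1) → match; 2× C (H0) → no; 3× O (H0) → no; 4× C (H3) → no; 1× S (H1) → no; 1× S (H0) → no.
That gives 5 matching atoms.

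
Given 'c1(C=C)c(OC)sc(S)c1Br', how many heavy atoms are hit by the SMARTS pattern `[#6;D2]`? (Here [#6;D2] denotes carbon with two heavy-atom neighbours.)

1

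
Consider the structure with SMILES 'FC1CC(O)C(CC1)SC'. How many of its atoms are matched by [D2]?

4

The query [D2] means: atom with exactly two heavy-atom neighbours.
Check the 10 heavy atoms by environment: 3× C (D3) → no; 3× C (D2) → match; 1× O (D1) → no; 1× S (D2) → match; 1× C (D1) → no; 1× F (D1) → no.
Summing the matching environments: 3 + 1 = 4 matching atoms.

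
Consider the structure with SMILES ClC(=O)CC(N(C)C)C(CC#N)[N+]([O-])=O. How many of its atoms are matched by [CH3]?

2

Check the 15 heavy atoms by environment: 2× C (H2) → no; 2× C (H1) → no; 2× C (H0) → no; 2× O (H0) → no; 1× Cl (H0) → no; 1× N (charge +1, H0) → no; 1× O (charge -1, H0) → no; 2× N (H0) → no; 2× C (H3) → match.
That gives 2 matching atoms.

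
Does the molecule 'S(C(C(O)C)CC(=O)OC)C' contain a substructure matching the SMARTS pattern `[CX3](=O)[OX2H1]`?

The pattern [CX3](=O)[OX2H1] describes an sp2 carbon double-bonded to O and single-bonded to an -OH oxygen — a carboxylic acid.
The closest candidate here is a methyl-ester group (-C(=O)OCH3), but the singly-bonded O has no H (OX2H0, not OX2H1). No other fragment satisfies the full query, so there is no match.

No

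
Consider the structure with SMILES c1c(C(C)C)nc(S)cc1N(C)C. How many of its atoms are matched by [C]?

5

The query [C] means: uppercase C matches aliphatic (non-aromatic) carbon only.
Check the 13 heavy atoms by environment: 1× n (aromatic) → no; 5× c (aromatic) → no; 1× N → no; 5× C → match; 1× S → no.
That gives 5 matching atoms.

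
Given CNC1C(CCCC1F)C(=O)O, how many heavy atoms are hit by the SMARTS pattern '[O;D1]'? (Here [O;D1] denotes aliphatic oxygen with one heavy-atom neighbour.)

Check the 12 heavy atoms by environment: 4× C (D3) → no; 3× C (D2) → no; 1× N (D2) → no; 1× C (D1) → no; 1× F (D1) → no; 2× O (D1) → match.
That gives 2 matching atoms.

2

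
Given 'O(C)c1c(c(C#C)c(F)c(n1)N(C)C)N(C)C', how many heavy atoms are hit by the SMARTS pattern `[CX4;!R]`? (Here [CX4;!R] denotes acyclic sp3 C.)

5

The query [CX4;!R] means: aliphatic carbon with four total connections, not in a ring.
Check the 17 heavy atoms by environment: 1× n (aromatic, X2, in 6-ring) → no; 5× c (aromatic, X3, in 6-ring) → no; 2× N (X3, acyclic) → no; 5× C (X4, acyclic) → match; 1× O (X2, acyclic) → no; 2× C (X2, acyclic) → no; 1× F (X1, acyclic) → no.
That gives 5 matching atoms.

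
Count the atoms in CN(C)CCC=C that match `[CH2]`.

3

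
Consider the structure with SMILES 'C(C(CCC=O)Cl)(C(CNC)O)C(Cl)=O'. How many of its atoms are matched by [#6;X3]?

2

The query [#6;X3] means: any carbon (aromatic or not) with three total connections.
Check the 15 heavy atoms by environment: 7× C (X4) → no; 1× N (X3) → no; 2× C (X3) → match; 2× O (X1) → no; 2× Cl (X1) → no; 1× O (X2) → no.
That gives 2 matching atoms.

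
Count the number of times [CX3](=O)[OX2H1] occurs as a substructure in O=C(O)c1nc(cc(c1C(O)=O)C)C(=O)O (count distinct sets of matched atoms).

3

[CX3](=O)[OX2H1] is the SMARTS for a carboxylic acid: an sp2 carbon double-bonded to O and single-bonded to an -OH oxygen.
The molecule carries 3 separate instances of a carboxylic acid group (-C(=O)OH) meeting every constraint; each maps to a distinct set of atoms, giving 3 matches.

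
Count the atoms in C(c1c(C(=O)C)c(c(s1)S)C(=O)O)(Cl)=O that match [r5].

The query [r5] means: r5 matches atoms in a five-membered ring.
Check the 15 heavy atoms by environment: 1× s (aromatic, in 5-ring) → match; 4× c (aromatic, in 5-ring) → match; 4× C (acyclic) → no; 4× O (acyclic) → no; 1× Cl (acyclic) → no; 1× S (acyclic) → no.
Summing the matching environments: 1 + 4 = 5 matching atoms.

5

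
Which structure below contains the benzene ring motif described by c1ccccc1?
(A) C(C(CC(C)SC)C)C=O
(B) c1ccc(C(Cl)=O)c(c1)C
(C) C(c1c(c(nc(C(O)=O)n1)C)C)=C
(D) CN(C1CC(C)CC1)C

B

c1ccccc1 describes six aromatic carbons in a ring (a benzene ring).
(A) has a methyl group (-CH3) but no six-membered all-carbon aromatic ring is present.
(B) contains the required atom environment, so the pattern matches.
(C) has a methyl group (-CH3) but no six-membered all-carbon aromatic ring is present.
(D) has a methyl group (-CH3) but no six-membered all-carbon aromatic ring is present.
So the answer is (B).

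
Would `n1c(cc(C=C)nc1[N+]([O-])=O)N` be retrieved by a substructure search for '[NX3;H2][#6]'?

Yes

The pattern [NX3;H2][#6] describes a trivalent nitrogen with two H attached to carbon — a primary amine.
The molecule carries a primary amino group (-NH2), whose atoms satisfy every constraint of the query, so the pattern matches.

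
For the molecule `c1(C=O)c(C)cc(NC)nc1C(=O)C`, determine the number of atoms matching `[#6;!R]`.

Check the 14 heavy atoms by environment: 1× n (aromatic, in 6-ring) → no; 5× c (aromatic, in 6-ring) → no; 5× C (acyclic) → match; 2× O (acyclic) → no; 1× N (acyclic) → no.
That gives 5 matching atoms.

5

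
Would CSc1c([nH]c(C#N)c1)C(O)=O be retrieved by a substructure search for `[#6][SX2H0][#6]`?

The pattern [#6][SX2H0][#6] describes an aliphatic sulfur bridging two carbons with no H on the sulfur — a thioether.
The molecule carries a methylthio ether (-SCH3), whose atoms satisfy every constraint of the query, so the pattern matches.

Yes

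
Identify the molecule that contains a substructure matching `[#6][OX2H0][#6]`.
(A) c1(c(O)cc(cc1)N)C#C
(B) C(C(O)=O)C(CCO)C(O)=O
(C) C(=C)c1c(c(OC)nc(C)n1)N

C

[#6][OX2H0][#6] describes an aliphatic oxygen bridging two carbons with no H on the oxygen (an ether).
(A) has a hydroxyl group (-OH) but the oxygen has H1, not H0 bridging two carbons.
(B) has a carboxylic acid group (-C(=O)OH) but the -OH oxygen has H1; the =O is OX1, not OX2.
(C) contains a methoxy ether (-OCH3), which satisfies every atom and bond constraint.
So the answer is (C).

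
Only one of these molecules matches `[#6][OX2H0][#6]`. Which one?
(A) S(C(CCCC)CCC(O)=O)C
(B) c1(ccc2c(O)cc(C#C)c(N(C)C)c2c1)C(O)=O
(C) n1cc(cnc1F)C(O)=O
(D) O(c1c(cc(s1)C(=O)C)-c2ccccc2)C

[#6][OX2H0][#6] describes an aliphatic oxygen bridging two carbons with no H on the oxygen (an ether).
(A) has a carboxylic acid group (-C(=O)OH) but the -OH oxygen has H1; the =O is OX1, not OX2.
(B) has a hydroxyl group (-OH) but the oxygen has H1, not H0 bridging two carbons.
(C) has a carboxylic acid group (-C(=O)OH) but the -OH oxygen has H1; the =O is OX1, not OX2.
(D) contains a methoxy ether (-OCH3), which satisfies every atom and bond constraint.
So the answer is (D).

D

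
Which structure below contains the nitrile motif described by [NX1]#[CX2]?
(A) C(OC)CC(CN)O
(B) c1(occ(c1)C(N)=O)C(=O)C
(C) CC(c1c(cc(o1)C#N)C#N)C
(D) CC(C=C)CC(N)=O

C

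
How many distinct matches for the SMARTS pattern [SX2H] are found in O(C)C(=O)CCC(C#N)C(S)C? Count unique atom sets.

[SX2H] is the SMARTS for a thiol: an aliphatic sulfur with two connections, one being H.
Exactly one fragment in the molecule meets all constraints, giving 1 match.

1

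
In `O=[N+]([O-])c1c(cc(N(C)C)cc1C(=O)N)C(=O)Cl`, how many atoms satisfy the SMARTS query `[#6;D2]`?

2

The query [#6;D2] means: any carbon bonded to exactly two heavy atoms.
Check the 18 heavy atoms by environment: 2× c (aromatic, D2) → match; 4× c (aromatic, D3) → no; 1× N (D3) → no; 2× C (D1) → no; 2× C (D3) → no; 3× O (D1) → no; 1× Cl (D1) → no; 1× N (charge +1, D3) → no; 1× O (charge -1, D1) → no; 1× N (D1) → no.
That gives 2 matching atoms.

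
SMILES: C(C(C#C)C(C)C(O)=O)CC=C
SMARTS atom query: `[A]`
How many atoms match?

12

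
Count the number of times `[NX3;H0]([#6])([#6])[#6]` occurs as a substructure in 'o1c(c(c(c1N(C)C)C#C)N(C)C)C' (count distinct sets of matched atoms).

2

[NX3;H0]([#6])([#6])[#6] is the SMARTS for a tertiary amine: a trivalent nitrogen with no H, bonded to three carbons.
The molecule carries 2 separate instances of a dimethylamino group (-N(CH3)2) meeting every constraint; each maps to a distinct set of atoms, giving 2 matches.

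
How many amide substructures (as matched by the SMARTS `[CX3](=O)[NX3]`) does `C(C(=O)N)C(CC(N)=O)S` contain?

[CX3](=O)[NX3] is the SMARTS for an amide: a carbonyl carbon bonded to a trivalent nitrogen.
The molecule carries 2 separate instances of a primary amide (-C(=O)NH2) meeting every constraint; each maps to a distinct set of atoms, giving 2 matches.

2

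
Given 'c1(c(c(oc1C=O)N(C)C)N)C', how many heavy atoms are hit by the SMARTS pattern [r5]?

5

The query [r5] means: r5 matches atoms in a five-membered ring.
Check the 12 heavy atoms by environment: 1× o (aromatic, in 5-ring) → match; 4× c (aromatic, in 5-ring) → match; 2× N (acyclic) → no; 4× C (acyclic) → no; 1× O (acyclic) → no.
Summing the matching environments: 1 + 4 = 5 matching atoms.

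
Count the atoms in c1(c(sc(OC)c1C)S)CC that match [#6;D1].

3

The query [#6;D1] means: carbon bonded to exactly one heavy atom.
Check the 11 heavy atoms by environment: 1× s (aromatic, D2) → no; 4× c (aromatic, D3) → no; 1× O (D2) → no; 3× C (D1) → match; 1× C (D2) → no; 1× S (D1) → no.
That gives 3 matching atoms.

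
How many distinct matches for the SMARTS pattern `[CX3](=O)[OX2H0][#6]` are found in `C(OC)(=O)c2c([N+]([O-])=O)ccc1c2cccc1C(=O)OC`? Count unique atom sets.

2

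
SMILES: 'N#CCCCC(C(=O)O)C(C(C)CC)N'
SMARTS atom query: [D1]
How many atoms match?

The query [D1] means: atom with exactly one heavy-atom neighbour (degree 1).
Check the 15 heavy atoms by environment: 5× C (D2) → no; 4× C (D3) → no; 2× C (D1) → match; 2× N (D1) → match; 2× O (D1) → match.
Summing the matching environments: 2 + 2 + 2 = 6 matching atoms.

6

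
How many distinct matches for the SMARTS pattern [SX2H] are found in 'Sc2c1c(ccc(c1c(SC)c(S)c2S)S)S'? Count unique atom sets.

[SX2H] is the SMARTS for a thiol: an aliphatic sulfur with two connections, one being H.
The molecule carries 5 separate instances of a thiol (-SH) meeting every constraint; each maps to a distinct set of atoms, giving 5 matches.

5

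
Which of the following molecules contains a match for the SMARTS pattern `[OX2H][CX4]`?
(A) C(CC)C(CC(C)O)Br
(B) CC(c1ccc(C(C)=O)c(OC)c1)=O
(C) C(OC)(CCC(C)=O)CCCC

A

[OX2H][CX4] describes a hydroxyl oxygen bound to an sp3 (X4) carbon (an aliphatic alcohol).
(A) contains a hydroxyl group (-OH), which satisfies every atom and bond constraint.
(B) has a methoxy ether (-OCH3) but the oxygen has H0 (ether), not H1.
(C) has a methoxy ether (-OCH3) but the oxygen has H0 (ether), not H1.
So the answer is (A).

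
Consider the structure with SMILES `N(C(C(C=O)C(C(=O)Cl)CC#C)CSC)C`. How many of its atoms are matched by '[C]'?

The query [C] means: uppercase C matches aliphatic (non-aromatic) carbon only.
Check the 16 heavy atoms by environment: 11× C → match; 1× N → no; 2× O → no; 1× Cl → no; 1× S → no.
That gives 11 matching atoms.

11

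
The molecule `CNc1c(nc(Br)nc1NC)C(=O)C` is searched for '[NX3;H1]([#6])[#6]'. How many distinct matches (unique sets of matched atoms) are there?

[NX3;H1]([#6])[#6] is the SMARTS for a secondary amine: a trivalent nitrogen with one H, bonded to two carbons.
The molecule carries 2 separate instances of an N-methylamino group (-NHCH3) meeting every constraint; each maps to a distinct set of atoms, giving 2 matches.

2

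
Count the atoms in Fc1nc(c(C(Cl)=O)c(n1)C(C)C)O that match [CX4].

The query [CX4] means: C with X4: aliphatic carbon with exactly 4 total connections (bonds + H).
Check the 14 heavy atoms by environment: 2× n (aromatic, X2) → no; 4× c (aromatic, X3) → no; 1× F (X1) → no; 3× C (X4) → match; 1× C (X3) → no; 1× O (X1) → no; 1× Cl (X1) → no; 1× O (X2) → no.
That gives 3 matching atoms.

3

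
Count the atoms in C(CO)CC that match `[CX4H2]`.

3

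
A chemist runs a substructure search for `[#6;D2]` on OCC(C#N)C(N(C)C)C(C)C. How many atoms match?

2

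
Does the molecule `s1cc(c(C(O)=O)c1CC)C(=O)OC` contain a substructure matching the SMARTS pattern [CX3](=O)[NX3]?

No

The pattern [CX3](=O)[NX3] describes a carbonyl carbon bonded to a trivalent nitrogen — an amide.
The closest candidate here is a carboxylic acid group (-C(=O)OH), but the carbonyl is bonded to O, not to an NX3 nitrogen. No other fragment satisfies the full query, so there is no match.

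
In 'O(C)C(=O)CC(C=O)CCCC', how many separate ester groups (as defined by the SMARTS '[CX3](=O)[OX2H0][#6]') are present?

[CX3](=O)[OX2H0][#6] is the SMARTS for an ester: a carbonyl carbon bonded to an oxygen that is itself bonded to carbon (no H on that O).
Exactly one fragment in the molecule meets all constraints, giving 1 match.

1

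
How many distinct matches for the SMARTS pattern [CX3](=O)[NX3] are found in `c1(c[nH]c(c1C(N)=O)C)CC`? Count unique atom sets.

1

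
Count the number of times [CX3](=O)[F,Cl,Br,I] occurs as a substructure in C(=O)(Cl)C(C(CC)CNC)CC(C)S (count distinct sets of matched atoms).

1

[CX3](=O)[F,Cl,Br,I] is the SMARTS for an acyl halide: a carbonyl carbon bonded to a halogen.
Exactly one fragment in the molecule meets all constraints, giving 1 match.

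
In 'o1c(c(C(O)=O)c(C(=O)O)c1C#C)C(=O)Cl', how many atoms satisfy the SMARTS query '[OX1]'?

3

The query [OX1] means: aliphatic oxygen with one total connection — typically a carbonyl =O or an oxide.
Check the 16 heavy atoms by environment: 1× o (aromatic, X2) → no; 4× c (aromatic, X3) → no; 3× C (X3) → no; 3× O (X1) → match; 2× O (X2) → no; 2× C (X2) → no; 1× Cl (X1) → no.
That gives 3 matching atoms.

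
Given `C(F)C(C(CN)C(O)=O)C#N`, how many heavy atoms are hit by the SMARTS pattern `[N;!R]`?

2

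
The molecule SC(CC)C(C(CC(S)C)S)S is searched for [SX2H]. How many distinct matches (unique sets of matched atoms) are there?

4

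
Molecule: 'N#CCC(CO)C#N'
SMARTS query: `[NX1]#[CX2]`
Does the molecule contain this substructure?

Yes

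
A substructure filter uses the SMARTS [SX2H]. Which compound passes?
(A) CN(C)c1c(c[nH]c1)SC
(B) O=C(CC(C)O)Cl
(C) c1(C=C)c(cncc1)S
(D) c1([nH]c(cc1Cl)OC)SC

C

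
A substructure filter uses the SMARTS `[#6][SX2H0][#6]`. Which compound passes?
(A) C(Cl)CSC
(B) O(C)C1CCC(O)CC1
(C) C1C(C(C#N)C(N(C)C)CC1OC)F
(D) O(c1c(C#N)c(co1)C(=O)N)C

[#6][SX2H0][#6] describes an aliphatic sulfur bridging two carbons with no H on the sulfur (a thioether).
(A) contains a methylthio ether (-SCH3), which satisfies every atom and bond constraint.
(B) has a methoxy ether (-OCH3) but the bridging atom is O, not S.
(C) has a methoxy ether (-OCH3) but the bridging atom is O, not S.
(D) has a methoxy ether (-OCH3) but the bridging atom is O, not S.
So the answer is (A).

A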